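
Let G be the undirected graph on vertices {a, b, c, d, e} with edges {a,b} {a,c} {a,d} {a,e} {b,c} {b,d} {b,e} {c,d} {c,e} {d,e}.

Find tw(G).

A width-4 tree decomposition is:
Bags: B1 = {a, b, c, d, e}
Tree: (single bag)
With just one bag of size 5, the width is 5 − 1 = 4, so tw(G) ≤ 4. On the other hand G contains the 5-clique {a, b, c, d, e}. A clique must lie in a single bag of any decomposition, so no decomposition can have width below 4. Therefore the treewidth is 4.

4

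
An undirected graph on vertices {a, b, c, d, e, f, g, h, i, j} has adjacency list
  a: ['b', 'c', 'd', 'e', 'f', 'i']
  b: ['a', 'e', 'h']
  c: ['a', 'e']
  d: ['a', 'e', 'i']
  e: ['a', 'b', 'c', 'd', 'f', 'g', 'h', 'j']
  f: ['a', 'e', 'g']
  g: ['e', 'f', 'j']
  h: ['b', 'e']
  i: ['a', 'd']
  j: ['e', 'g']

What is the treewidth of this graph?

2

A width-2 tree decomposition is:
Bags: B1 = {a, b, e}  B2 = {a, e, f}  B3 = {a, d, e}  B4 = {e, f, g}  B5 = {b, e, h}  B6 = {e, g, j}  B7 = {a, c, e}  B8 = {a, d, i}
Tree: B1–B2, B1–B3, B2–B4, B1–B5, B4–B6, B1–B7, B3–B8
Each bag holds 3 vertices, so the decomposition has width 2, which upper-bounds the treewidth. Conversely, {e, g, j} is a clique of size 3, and the vertices of any clique must share a bag in every tree decomposition; so some bag has ≥ 3 vertices and tw(G) ≥ 2. Therefore the treewidth is 2.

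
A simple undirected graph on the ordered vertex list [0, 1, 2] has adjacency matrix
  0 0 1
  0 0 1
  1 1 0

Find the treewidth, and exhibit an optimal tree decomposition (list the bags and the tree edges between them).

Treewidth 1.
One such decomposition:
Bags: B1 = {0, 2}  B2 = {1, 2}
Tree: B1–B2

Each bag holds 2 vertices, so the decomposition has width 1, which upper-bounds the treewidth. Any graph with an edge has treewidth ≥ 1, and G has the edge 2–0. Combining the bounds, tw(G) = 1.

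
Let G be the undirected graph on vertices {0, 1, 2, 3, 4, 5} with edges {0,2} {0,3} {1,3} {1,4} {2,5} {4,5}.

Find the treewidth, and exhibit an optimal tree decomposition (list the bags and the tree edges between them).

Treewidth 2.
Bags: B1 = {0, 1, 3}  B2 = {0, 1, 2}  B3 = {1, 2, 5}  B4 = {1, 4, 5}
Tree: B1–B2, B2–B3, B3–B4

Each bag holds 3 vertices, so the decomposition has width 2, which upper-bounds the treewidth. Since 1–3–0–2–5–4–1 is a cycle in G, G is not acyclic. Forests are exactly the graphs of treewidth ≤ 1, so tw(G) ≥ 2. Therefore the treewidth is 2.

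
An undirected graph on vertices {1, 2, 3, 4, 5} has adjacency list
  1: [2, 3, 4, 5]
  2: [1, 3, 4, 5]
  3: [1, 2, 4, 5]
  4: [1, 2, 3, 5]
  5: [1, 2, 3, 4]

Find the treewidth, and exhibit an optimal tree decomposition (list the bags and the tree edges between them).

Treewidth 4.
One optimal decomposition is:
Bags: B1 = {1, 2, 3, 4, 5}
Tree: (single bag)

A single bag containing all 5 vertices is trivially a valid decomposition of width 4. Conversely, {1, 2, 3, 4, 5} is a clique of size 5, and the vertices of any clique must share a bag in every tree decomposition; so some bag has ≥ 5 vertices and tw(G) ≥ 4. Therefore the treewidth is 4.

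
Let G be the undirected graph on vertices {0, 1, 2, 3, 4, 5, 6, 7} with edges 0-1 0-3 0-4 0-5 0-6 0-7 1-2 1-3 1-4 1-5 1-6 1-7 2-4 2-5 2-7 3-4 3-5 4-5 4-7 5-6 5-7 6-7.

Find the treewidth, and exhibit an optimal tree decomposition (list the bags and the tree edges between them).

Treewidth 4.
Bags: B1 = {1, 2, 4, 5, 7}  B2 = {0, 1, 4, 5, 7}  B3 = {0, 1, 3, 4, 5}  B4 = {0, 1, 5, 6, 7}
Tree: B1–B2, B2–B3, B2–B4

Every bag has size at most 5, so the width is 5 − 1 = 4 and tw(G) ≤ 4. For the lower bound, the 5 vertices {0, 1, 3, 4, 5} are pairwise adjacent, and any tree decomposition puts a clique entirely inside one bag — forcing width ≥ 4. The upper and lower bounds meet at 4, so that is the treewidth.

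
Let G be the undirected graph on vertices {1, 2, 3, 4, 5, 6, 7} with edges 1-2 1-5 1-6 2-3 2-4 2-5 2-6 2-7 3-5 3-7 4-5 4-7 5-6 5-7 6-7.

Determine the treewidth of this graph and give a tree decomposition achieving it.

Each bag holds 4 vertices, so the decomposition has width 3, which upper-bounds the treewidth. Conversely, {1, 2, 5, 6} is a clique of size 4, and the vertices of any clique must share a bag in every tree decomposition; so some bag has ≥ 4 vertices and tw(G) ≥ 3. Therefore the treewidth is 3.

Treewidth 3.
One optimal decomposition is:
Bags: B1 = {2, 5, 6, 7}  B2 = {2, 4, 5, 7}  B3 = {2, 3, 5, 7}  B4 = {1, 2, 5, 6}
Tree: B1–B2, B1–B3, B1–B4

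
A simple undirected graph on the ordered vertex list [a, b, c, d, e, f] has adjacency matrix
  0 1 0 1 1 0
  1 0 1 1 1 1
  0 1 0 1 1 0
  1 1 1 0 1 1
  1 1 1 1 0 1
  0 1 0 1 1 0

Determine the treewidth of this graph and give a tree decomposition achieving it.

Treewidth 3.
One optimal decomposition is:
Bags: B1 = {b, c, d, e}  B2 = {a, b, d, e}  B3 = {b, d, e, f}
Tree: B1–B2, B2–B3

Each bag holds 4 vertices, so the decomposition has width 3, which upper-bounds the treewidth. On the other hand G contains the 4-clique {a, b, d, e}. A clique must lie in a single bag of any decomposition, so no decomposition can have width below 3. Combining the bounds, tw(G) = 3.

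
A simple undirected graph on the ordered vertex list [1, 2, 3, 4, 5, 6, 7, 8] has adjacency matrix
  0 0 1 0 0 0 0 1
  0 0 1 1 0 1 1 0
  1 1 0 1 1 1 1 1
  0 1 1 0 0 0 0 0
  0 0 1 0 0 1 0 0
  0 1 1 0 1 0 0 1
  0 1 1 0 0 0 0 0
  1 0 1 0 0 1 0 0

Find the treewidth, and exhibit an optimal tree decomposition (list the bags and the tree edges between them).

Each bag holds 3 vertices, so the decomposition has width 2, which upper-bounds the treewidth. On the other hand G contains the 3-clique {1, 3, 8}. A clique must lie in a single bag of any decomposition, so no decomposition can have width below 2. Combining the bounds, tw(G) = 2.

Treewidth 2.
Bags: B1 = {3, 6, 8}  B2 = {2, 3, 6}  B3 = {2, 3, 4}  B4 = {3, 5, 6}  B5 = {2, 3, 7}  B6 = {1, 3, 8}
Tree: B1–B2, B2–B3, B2–B4, B3–B5, B1–B6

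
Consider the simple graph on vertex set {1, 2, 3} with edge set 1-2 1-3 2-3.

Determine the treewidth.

2

A width-2 tree decomposition is:
Bags: B1 = {1, 2, 3}
Tree: (single bag)
With just one bag of size 3, the width is 3 − 1 = 2, so tw(G) ≤ 2. On the other hand G contains the 3-clique {1, 2, 3}. A clique must lie in a single bag of any decomposition, so no decomposition can have width below 2. Combining the bounds, tw(G) = 2.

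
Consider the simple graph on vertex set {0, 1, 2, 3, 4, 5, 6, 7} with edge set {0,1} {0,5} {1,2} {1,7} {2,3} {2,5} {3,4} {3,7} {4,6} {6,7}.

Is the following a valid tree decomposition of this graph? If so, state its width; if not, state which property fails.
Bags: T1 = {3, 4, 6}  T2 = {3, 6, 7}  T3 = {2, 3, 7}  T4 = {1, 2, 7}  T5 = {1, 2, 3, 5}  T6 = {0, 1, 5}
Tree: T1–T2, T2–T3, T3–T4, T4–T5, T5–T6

A tree decomposition must satisfy three properties: every vertex lies in some bag; for every edge, both endpoints lie together in some bag; and for every vertex, the bags containing it form a connected subtree. Here bags containing vertex 3 are not connected in the tree, so the decomposition is invalid.

No — bags containing vertex 3 are not connected in the tree.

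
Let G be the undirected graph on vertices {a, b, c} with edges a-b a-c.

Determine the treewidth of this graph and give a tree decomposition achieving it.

Every bag has size at most 2, so the width is 2 − 1 = 1 and tw(G) ≤ 1. G has an edge, so its treewidth is at least 1. Therefore the treewidth is 1.

Treewidth 1.
One such decomposition:
Bags: B1 = {a, c}  B2 = {a, b}
Tree: B1–B2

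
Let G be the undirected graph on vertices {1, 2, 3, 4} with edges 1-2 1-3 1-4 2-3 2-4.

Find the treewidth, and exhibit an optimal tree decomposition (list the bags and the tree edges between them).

The largest bag has 3 vertices, giving width 2; this decomposition certifies tw(G) ≤ 2. For the lower bound, the 3 vertices {1, 2, 3} are pairwise adjacent, and any tree decomposition puts a clique entirely inside one bag — forcing width ≥ 2. Therefore the treewidth is 2.

Treewidth 2.
Bags: B1 = {1, 2, 4}  B2 = {1, 2, 3}
Tree: B1–B2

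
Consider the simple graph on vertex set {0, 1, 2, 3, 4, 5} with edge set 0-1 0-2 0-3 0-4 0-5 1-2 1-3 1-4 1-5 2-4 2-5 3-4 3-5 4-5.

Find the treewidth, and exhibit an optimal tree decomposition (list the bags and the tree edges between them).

Treewidth 4.
One such decomposition:
Bags: B1 = {0, 1, 2, 4, 5}  B2 = {0, 1, 3, 4, 5}
Tree: B1–B2

Each bag holds 5 vertices, so the decomposition has width 4, which upper-bounds the treewidth. For the lower bound, the 5 vertices {0, 1, 2, 4, 5} are pairwise adjacent, and any tree decomposition puts a clique entirely inside one bag — forcing width ≥ 4. Combining the bounds, tw(G) = 4.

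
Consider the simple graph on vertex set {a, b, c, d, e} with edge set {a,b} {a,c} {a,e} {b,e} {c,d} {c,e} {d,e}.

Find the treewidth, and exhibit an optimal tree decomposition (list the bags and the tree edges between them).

Every bag has size at most 3, so the width is 3 − 1 = 2 and tw(G) ≤ 2. For the lower bound, the 3 vertices {c, d, e} are pairwise adjacent, and any tree decomposition puts a clique entirely inside one bag — forcing width ≥ 2. Therefore the treewidth is 2.

Treewidth 2.
One such decomposition:
Bags: B1 = {a, b, e}  B2 = {a, c, e}  B3 = {c, d, e}
Tree: B1–B2, B2–B3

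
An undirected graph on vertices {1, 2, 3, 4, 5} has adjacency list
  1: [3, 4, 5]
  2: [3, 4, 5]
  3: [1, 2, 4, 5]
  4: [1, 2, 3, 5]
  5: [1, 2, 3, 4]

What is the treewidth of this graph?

A width-3 tree decomposition is:
Bags: B1 = {1, 3, 4, 5}  B2 = {2, 3, 4, 5}
Tree: B1–B2
The largest bag has 4 vertices, giving width 3; this decomposition certifies tw(G) ≤ 3. Conversely, {1, 3, 4, 5} is a clique of size 4, and the vertices of any clique must share a bag in every tree decomposition; so some bag has ≥ 4 vertices and tw(G) ≥ 3. Therefore the treewidth is 3.

3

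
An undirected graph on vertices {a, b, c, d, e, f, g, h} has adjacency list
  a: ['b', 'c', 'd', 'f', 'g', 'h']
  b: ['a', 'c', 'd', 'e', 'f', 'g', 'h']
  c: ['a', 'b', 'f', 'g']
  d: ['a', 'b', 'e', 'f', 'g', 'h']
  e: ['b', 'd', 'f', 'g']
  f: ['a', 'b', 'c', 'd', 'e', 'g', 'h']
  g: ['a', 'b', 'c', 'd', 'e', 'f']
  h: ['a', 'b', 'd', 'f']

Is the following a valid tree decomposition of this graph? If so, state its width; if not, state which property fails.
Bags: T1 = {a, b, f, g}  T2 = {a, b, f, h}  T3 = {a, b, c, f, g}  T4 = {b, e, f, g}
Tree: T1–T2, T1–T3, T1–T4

A tree decomposition must satisfy three properties: every vertex lies in some bag; for every edge, both endpoints lie together in some bag; and for every vertex, the bags containing it form a connected subtree. Here vertex d appears in no bag, so the decomposition is invalid.

No — vertex d appears in no bag.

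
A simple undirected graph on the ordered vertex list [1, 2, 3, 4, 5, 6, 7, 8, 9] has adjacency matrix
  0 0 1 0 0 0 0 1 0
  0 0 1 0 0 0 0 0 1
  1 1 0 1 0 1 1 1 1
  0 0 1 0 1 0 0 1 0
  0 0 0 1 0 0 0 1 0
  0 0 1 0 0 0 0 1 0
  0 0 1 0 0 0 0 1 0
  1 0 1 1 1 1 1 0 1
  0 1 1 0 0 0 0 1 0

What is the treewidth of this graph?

2

A width-2 tree decomposition is:
Bags: B1 = {3, 4, 8}  B2 = {1, 3, 8}  B3 = {3, 8, 9}  B4 = {2, 3, 9}  B5 = {3, 7, 8}  B6 = {4, 5, 8}  B7 = {3, 6, 8}
Tree: B1–B2, B2–B3, B3–B4, B3–B5, B1–B6, B1–B7
The largest bag has 3 vertices, giving width 2; this decomposition certifies tw(G) ≤ 2. On the other hand G contains the 3-clique {1, 3, 8}. A clique must lie in a single bag of any decomposition, so no decomposition can have width below 2. Hence tw(G) = 2 exactly.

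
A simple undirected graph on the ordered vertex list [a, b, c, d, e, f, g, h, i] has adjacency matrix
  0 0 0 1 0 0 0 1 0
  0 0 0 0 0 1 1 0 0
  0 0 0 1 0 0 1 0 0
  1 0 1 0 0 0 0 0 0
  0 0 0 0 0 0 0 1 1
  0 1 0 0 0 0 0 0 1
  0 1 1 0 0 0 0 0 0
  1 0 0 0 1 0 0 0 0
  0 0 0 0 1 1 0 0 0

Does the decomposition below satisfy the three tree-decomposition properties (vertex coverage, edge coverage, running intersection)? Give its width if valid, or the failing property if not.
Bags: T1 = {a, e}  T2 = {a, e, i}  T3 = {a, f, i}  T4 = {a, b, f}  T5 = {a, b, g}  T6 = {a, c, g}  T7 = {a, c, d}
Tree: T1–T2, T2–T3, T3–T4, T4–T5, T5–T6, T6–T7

No — vertex h appears in no bag.

A tree decomposition must satisfy three properties: every vertex lies in some bag; for every edge, both endpoints lie together in some bag; and for every vertex, the bags containing it form a connected subtree. Here vertex h appears in no bag, so the decomposition is invalid.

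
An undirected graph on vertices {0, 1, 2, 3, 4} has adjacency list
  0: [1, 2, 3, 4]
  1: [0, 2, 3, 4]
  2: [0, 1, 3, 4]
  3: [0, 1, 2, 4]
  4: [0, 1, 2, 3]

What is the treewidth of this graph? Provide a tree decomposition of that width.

Treewidth 4.
One such decomposition:
Bags: B1 = {0, 1, 2, 3, 4}
Tree: (single bag)

A single bag containing all 5 vertices is trivially a valid decomposition of width 4. For the lower bound, the 5 vertices {0, 1, 2, 3, 4} are pairwise adjacent, and any tree decomposition puts a clique entirely inside one bag — forcing width ≥ 4. The upper and lower bounds meet at 4, so that is the treewidth.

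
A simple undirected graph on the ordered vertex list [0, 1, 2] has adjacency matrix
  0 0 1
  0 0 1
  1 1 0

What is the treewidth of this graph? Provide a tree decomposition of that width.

Treewidth 1.
One such decomposition:
Bags: B1 = {0, 2}  B2 = {1, 2}
Tree: B1–B2

Every bag has size at most 2, so the width is 2 − 1 = 1 and tw(G) ≤ 1. Since G has at least one edge (e.g. 0–2), it is not an edgeless graph, so tw(G) ≥ 1. Combining the bounds, tw(G) = 1.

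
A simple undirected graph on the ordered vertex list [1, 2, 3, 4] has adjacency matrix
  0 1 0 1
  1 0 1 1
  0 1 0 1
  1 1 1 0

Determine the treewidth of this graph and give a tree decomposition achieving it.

Treewidth 2.
Bags: B1 = {1, 2, 4}  B2 = {2, 3, 4}
Tree: B1–B2

Each bag holds 3 vertices, so the decomposition has width 2, which upper-bounds the treewidth. Conversely, {1, 2, 4} is a clique of size 3, and the vertices of any clique must share a bag in every tree decomposition; so some bag has ≥ 3 vertices and tw(G) ≥ 2. Therefore the treewidth is 2.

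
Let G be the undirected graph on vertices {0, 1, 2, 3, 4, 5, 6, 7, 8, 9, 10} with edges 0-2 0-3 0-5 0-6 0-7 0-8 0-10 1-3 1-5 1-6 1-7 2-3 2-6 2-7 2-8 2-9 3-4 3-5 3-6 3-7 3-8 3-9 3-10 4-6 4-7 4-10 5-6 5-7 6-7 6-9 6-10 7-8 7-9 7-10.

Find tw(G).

4

A width-4 tree decomposition is:
Bags: B1 = {0, 3, 5, 6, 7}  B2 = {0, 2, 3, 6, 7}  B3 = {2, 3, 6, 7, 9}  B4 = {0, 3, 6, 7, 10}  B5 = {3, 4, 6, 7, 10}  B6 = {0, 2, 3, 7, 8}  B7 = {1, 3, 5, 6, 7}
Tree: B1–B2, B2–B3, B1–B4, B4–B5, B2–B6, B1–B7
Each bag holds 5 vertices, so the decomposition has width 4, which upper-bounds the treewidth. On the other hand G contains the 5-clique {0, 2, 3, 7, 8}. A clique must lie in a single bag of any decomposition, so no decomposition can have width below 4. Combining the bounds, tw(G) = 4.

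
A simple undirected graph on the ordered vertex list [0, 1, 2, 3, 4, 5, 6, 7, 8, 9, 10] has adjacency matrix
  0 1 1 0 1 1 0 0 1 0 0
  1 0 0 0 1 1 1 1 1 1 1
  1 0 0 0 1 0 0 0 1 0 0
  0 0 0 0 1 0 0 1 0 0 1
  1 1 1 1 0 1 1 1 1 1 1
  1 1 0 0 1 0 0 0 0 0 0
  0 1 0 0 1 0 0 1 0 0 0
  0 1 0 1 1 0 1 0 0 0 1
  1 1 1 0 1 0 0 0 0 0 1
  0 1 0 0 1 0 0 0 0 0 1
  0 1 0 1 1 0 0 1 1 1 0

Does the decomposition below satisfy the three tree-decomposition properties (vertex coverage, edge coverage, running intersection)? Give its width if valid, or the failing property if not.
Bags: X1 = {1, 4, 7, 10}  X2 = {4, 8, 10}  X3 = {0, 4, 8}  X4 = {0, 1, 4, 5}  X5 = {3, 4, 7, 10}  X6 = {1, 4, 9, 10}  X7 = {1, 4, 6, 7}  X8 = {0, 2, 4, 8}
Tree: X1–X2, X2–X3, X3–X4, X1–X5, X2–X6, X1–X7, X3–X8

A tree decomposition must satisfy three properties: every vertex lies in some bag; for every edge, both endpoints lie together in some bag; and for every vertex, the bags containing it form a connected subtree. Here edge (1,8) lies in no bag, so the decomposition is invalid.

No — edge (1,8) lies in no bag.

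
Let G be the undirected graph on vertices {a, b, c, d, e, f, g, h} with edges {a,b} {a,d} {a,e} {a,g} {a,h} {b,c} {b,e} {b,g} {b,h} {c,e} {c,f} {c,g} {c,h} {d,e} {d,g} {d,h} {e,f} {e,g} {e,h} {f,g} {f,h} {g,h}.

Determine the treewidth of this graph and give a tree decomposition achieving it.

Treewidth 4.
One optimal decomposition is:
Bags: B1 = {a, b, e, g, h}  B2 = {b, c, e, g, h}  B3 = {c, e, f, g, h}  B4 = {a, d, e, g, h}
Tree: B1–B2, B2–B3, B1–B4

Each bag holds 5 vertices, so the decomposition has width 4, which upper-bounds the treewidth. On the other hand G contains the 5-clique {a, d, e, g, h}. A clique must lie in a single bag of any decomposition, so no decomposition can have width below 4. Therefore the treewidth is 4.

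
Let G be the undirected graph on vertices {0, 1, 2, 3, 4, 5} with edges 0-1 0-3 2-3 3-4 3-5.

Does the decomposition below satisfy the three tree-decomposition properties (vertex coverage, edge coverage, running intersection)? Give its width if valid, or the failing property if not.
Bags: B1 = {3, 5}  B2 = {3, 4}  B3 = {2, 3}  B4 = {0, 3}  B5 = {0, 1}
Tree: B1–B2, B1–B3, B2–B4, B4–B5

Every vertex of G appears in some bag (union = {0, 1, 2, 3, 4, 5}); every edge is covered by a bag; and for each vertex v the set of bags containing v is connected in the bag tree. The decomposition is therefore valid. The largest bag has 2 vertices, so the width is 1.

Yes; width 1.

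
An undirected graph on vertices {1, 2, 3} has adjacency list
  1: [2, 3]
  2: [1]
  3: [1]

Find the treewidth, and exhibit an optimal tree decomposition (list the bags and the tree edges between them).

Every bag has size at most 2, so the width is 2 − 1 = 1 and tw(G) ≤ 1. Since G has at least one edge (e.g. 3–1), it is not an edgeless graph, so tw(G) ≥ 1. The upper and lower bounds meet at 1, so that is the treewidth.

Treewidth 1.
One optimal decomposition is:
Bags: B1 = {1, 3}  B2 = {1, 2}
Tree: B1–B2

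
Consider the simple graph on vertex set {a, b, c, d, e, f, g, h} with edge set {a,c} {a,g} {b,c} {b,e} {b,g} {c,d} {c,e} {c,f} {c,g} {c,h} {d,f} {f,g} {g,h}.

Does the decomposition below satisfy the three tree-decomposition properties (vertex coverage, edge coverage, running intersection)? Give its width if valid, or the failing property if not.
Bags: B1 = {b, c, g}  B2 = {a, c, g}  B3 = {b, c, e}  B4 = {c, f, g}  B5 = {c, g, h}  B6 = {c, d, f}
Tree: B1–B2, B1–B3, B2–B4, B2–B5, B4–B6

Yes; width 2.

Vertex coverage: the bags together contain {a, b, c, d, e, f, g, h}, the full vertex set. Edge coverage: each edge of G has both endpoints in at least one bag. Running intersection: for every vertex, the bags containing it form a connected subtree. All three properties hold, so this is a valid tree decomposition of width max|bag| − 1 = 2, and hence tw(G) ≤ 2.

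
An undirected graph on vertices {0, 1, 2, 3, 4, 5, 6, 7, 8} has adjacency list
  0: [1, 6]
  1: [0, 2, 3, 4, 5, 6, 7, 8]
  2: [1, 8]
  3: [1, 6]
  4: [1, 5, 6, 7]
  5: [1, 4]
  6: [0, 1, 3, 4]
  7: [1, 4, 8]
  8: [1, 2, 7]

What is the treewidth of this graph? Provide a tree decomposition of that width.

Treewidth 2.
Bags: B1 = {1, 4, 6}  B2 = {1, 4, 7}  B3 = {1, 7, 8}  B4 = {1, 3, 6}  B5 = {1, 2, 8}  B6 = {1, 4, 5}  B7 = {0, 1, 6}
Tree: B1–B2, B2–B3, B1–B4, B3–B5, B2–B6, B1–B7

The largest bag has 3 vertices, giving width 2; this decomposition certifies tw(G) ≤ 2. On the other hand G contains the 3-clique {0, 1, 6}. A clique must lie in a single bag of any decomposition, so no decomposition can have width below 2. The upper and lower bounds meet at 2, so that is the treewidth.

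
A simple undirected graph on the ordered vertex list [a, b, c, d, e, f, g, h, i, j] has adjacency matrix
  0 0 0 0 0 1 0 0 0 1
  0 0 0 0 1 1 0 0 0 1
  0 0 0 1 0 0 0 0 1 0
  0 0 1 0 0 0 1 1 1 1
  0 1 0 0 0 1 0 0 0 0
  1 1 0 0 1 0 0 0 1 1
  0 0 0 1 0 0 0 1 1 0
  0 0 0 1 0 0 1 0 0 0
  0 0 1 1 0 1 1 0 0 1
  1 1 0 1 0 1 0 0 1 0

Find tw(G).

2

A width-2 tree decomposition is:
Bags: B1 = {d, i, j}  B2 = {f, i, j}  B3 = {b, f, j}  B4 = {a, f, j}  B5 = {b, e, f}  B6 = {d, g, i}  B7 = {d, g, h}  B8 = {c, d, i}
Tree: B1–B2, B2–B3, B3–B4, B3–B5, B1–B6, B6–B7, B6–B8
Every bag has size at most 3, so the width is 3 − 1 = 2 and tw(G) ≤ 2. Conversely, {d, g, h} is a clique of size 3, and the vertices of any clique must share a bag in every tree decomposition; so some bag has ≥ 3 vertices and tw(G) ≥ 2. The upper and lower bounds meet at 2, so that is the treewidth.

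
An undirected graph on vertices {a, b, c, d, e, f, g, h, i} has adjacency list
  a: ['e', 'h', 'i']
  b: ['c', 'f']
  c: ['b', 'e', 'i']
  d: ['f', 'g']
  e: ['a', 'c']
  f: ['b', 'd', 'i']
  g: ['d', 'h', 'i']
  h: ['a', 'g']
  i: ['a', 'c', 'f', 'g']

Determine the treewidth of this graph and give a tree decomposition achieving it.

Treewidth 3.
One optimal decomposition is:
Bags: B1 = {d, f, g, h}  B2 = {f, g, h, i}  B3 = {a, f, h, i}  B4 = {a, b, f, i}  B5 = {a, b, c, i}  B6 = {a, b, c, e}
Tree: B1–B2, B2–B3, B3–B4, B4–B5, B5–B6

Every bag has size at most 4, so the width is 4 − 1 = 3 and tw(G) ≤ 3. For the lower bound: the 4 vertex sets {d,g,h}, {f}, {i}, {a,b,c,e} are disjoint, each induces a connected subgraph, and every pair is joined by at least one edge of G. Contracting each set to a single vertex therefore yields K_{4} as a minor, and since treewidth is minor-monotone, tw(G) ≥ tw(K_{4}) = 3. Hence tw(G) = 3 exactly.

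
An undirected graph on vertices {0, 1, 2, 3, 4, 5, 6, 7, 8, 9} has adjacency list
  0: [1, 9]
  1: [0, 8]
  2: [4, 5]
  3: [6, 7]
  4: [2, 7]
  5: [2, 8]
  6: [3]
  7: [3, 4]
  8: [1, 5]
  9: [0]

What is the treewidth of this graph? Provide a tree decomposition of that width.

The largest bag has 2 vertices, giving width 1; this decomposition certifies tw(G) ≤ 1. G has an edge, so its treewidth is at least 1. Therefore the treewidth is 1.

Treewidth 1.
One optimal decomposition is:
Bags: B1 = {3, 6}  B2 = {3, 7}  B3 = {4, 7}  B4 = {2, 4}  B5 = {2, 5}  B6 = {5, 8}  B7 = {1, 8}  B8 = {0, 1}  B9 = {0, 9}
Tree: B1–B2, B2–B3, B3–B4, B4–B5, B5–B6, B6–B7, B7–B8, B8–B9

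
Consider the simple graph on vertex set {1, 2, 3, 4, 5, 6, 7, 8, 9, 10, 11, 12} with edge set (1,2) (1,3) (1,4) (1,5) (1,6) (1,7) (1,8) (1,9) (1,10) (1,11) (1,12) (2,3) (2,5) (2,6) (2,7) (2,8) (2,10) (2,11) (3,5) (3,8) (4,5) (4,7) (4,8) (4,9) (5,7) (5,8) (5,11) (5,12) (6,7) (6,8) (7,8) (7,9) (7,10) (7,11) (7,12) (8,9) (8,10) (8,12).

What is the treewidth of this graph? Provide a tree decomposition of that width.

Each bag holds 5 vertices, so the decomposition has width 4, which upper-bounds the treewidth. Conversely, {1, 2, 3, 5, 8} is a clique of size 5, and the vertices of any clique must share a bag in every tree decomposition; so some bag has ≥ 5 vertices and tw(G) ≥ 4. Combining the bounds, tw(G) = 4.

Treewidth 4.
One optimal decomposition is:
Bags: B1 = {1, 2, 6, 7, 8}  B2 = {1, 2, 5, 7, 8}  B3 = {1, 4, 5, 7, 8}  B4 = {1, 2, 5, 7, 11}  B5 = {1, 5, 7, 8, 12}  B6 = {1, 2, 3, 5, 8}  B7 = {1, 4, 7, 8, 9}  B8 = {1, 2, 7, 8, 10}
Tree: B1–B2, B2–B3, B2–B4, B3–B5, B2–B6, B3–B7, B2–B8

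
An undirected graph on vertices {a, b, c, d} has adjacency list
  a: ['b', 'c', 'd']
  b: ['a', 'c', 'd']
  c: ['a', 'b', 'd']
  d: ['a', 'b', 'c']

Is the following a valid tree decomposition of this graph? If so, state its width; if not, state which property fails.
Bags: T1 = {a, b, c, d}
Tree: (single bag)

Every vertex of G appears in some bag (union = {a, b, c, d}); every edge is covered by a bag; and for each vertex v the set of bags containing v is connected in the bag tree. The decomposition is therefore valid. The largest bag has 4 vertices, so the width is 3.

Yes; width 3.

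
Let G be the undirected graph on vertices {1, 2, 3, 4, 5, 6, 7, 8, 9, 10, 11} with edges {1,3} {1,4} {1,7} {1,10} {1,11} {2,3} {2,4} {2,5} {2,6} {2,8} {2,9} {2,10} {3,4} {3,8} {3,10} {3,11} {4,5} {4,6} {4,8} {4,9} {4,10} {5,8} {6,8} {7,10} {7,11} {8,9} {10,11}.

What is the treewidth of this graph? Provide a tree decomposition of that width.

Treewidth 3.
Bags: B1 = {2, 3, 4, 10}  B2 = {1, 3, 4, 10}  B3 = {2, 3, 4, 8}  B4 = {2, 4, 5, 8}  B5 = {1, 3, 10, 11}  B6 = {1, 7, 10, 11}  B7 = {2, 4, 8, 9}  B8 = {2, 4, 6, 8}
Tree: B1–B2, B1–B3, B3–B4, B2–B5, B5–B6, B4–B7, B3–B8

Every bag has size at most 4, so the width is 4 − 1 = 3 and tw(G) ≤ 3. For the lower bound, the 4 vertices {1, 3, 10, 11} are pairwise adjacent, and any tree decomposition puts a clique entirely inside one bag — forcing width ≥ 3. The upper and lower bounds meet at 3, so that is the treewidth.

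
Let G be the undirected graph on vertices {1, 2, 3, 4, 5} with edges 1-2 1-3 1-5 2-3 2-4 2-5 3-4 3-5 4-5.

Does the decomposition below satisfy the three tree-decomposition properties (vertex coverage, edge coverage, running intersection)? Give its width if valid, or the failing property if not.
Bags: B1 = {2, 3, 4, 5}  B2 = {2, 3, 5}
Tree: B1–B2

A tree decomposition must satisfy three properties: every vertex lies in some bag; for every edge, both endpoints lie together in some bag; and for every vertex, the bags containing it form a connected subtree. Here vertex 1 appears in no bag, so the decomposition is invalid.

No — vertex 1 appears in no bag.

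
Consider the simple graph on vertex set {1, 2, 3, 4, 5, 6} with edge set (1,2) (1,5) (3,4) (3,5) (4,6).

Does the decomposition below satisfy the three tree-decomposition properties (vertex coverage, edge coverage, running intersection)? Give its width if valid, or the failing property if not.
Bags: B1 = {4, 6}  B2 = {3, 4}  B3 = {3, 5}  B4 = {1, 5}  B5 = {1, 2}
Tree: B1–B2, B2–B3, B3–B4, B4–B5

Checking the three conditions: (i) the bags cover all of {1, 2, 3, 4, 5, 6}; (ii) for each edge, some bag contains both endpoints; (iii) the bags containing any fixed vertex form a subtree. All hold, so the decomposition is valid with width 2 − 1 = 1.

Yes; width 1.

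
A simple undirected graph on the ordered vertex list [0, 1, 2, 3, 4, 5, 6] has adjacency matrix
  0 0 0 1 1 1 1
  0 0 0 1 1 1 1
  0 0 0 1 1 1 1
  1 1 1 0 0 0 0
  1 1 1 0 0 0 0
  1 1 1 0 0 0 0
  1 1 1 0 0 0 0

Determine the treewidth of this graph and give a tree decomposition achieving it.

Every bag has size at most 4, so the width is 4 − 1 = 3 and tw(G) ≤ 3. For the lower bound: the 4 vertex sets {1,5}, {0,6}, {2}, {4} are disjoint, each induces a connected subgraph, and every pair is joined by at least one edge of G. Contracting each set to a single vertex therefore yields K_{4} as a minor, and since treewidth is minor-monotone, tw(G) ≥ tw(K_{4}) = 3. The upper and lower bounds meet at 3, so that is the treewidth.

Treewidth 3.
One optimal decomposition is:
Bags: B1 = {0, 1, 2, 5}  B2 = {0, 1, 2, 6}  B3 = {0, 1, 2, 4}  B4 = {0, 1, 2, 3}
Tree: B1–B2, B2–B3, B3–B4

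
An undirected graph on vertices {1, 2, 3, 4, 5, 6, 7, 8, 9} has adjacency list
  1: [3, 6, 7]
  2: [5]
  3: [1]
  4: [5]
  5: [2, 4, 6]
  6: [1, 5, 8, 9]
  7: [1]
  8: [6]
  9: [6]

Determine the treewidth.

1

A width-1 tree decomposition is:
Bags: B1 = {5, 6}  B2 = {6, 9}  B3 = {4, 5}  B4 = {1, 6}  B5 = {2, 5}  B6 = {1, 3}  B7 = {1, 7}  B8 = {6, 8}
Tree: B1–B2, B1–B3, B2–B4, B1–B5, B4–B6, B6–B7, B1–B8
Every bag has size at most 2, so the width is 2 − 1 = 1 and tw(G) ≤ 1. Since G has at least one edge (e.g. 5–6), it is not an edgeless graph, so tw(G) ≥ 1. The upper and lower bounds meet at 1, so that is the treewidth.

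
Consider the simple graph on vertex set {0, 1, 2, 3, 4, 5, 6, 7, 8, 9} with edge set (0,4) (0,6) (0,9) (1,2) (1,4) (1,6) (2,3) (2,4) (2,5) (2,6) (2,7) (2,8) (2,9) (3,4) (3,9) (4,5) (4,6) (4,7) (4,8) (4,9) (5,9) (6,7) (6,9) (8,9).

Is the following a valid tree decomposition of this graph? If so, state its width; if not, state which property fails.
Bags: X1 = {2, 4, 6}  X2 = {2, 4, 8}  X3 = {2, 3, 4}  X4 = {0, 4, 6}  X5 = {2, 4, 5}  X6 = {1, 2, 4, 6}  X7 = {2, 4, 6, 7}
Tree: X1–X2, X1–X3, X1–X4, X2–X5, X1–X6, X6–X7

No — vertex 9 appears in no bag.

A tree decomposition must satisfy three properties: every vertex lies in some bag; for every edge, both endpoints lie together in some bag; and for every vertex, the bags containing it form a connected subtree. Here vertex 9 appears in no bag, so the decomposition is invalid.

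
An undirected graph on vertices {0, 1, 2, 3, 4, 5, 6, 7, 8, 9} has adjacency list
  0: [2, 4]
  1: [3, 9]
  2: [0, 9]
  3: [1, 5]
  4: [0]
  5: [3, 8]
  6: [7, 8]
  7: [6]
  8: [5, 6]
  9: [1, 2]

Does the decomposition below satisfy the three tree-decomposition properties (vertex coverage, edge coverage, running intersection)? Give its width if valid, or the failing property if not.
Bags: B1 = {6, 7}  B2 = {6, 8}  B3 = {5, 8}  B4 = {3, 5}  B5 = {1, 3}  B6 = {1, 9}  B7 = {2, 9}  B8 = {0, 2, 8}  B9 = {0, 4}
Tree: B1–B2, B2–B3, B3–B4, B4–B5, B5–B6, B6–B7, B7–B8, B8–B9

A tree decomposition must satisfy three properties: every vertex lies in some bag; for every edge, both endpoints lie together in some bag; and for every vertex, the bags containing it form a connected subtree. Here bags containing vertex 8 are not connected in the tree, so the decomposition is invalid.

No — bags containing vertex 8 are not connected in the tree.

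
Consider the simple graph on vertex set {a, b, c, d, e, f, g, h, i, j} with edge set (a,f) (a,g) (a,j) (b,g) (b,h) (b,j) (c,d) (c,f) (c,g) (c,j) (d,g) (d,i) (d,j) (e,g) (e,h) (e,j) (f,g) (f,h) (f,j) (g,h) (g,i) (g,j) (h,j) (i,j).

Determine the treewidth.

A width-3 tree decomposition is:
Bags: B1 = {e, g, h, j}  B2 = {f, g, h, j}  B3 = {a, f, g, j}  B4 = {c, f, g, j}  B5 = {b, g, h, j}  B6 = {c, d, g, j}  B7 = {d, g, i, j}
Tree: B1–B2, B2–B3, B2–B4, B1–B5, B4–B6, B6–B7
Every bag has size at most 4, so the width is 4 − 1 = 3 and tw(G) ≤ 3. Conversely, {c, d, g, j} is a clique of size 4, and the vertices of any clique must share a bag in every tree decomposition; so some bag has ≥ 4 vertices and tw(G) ≥ 3. Therefore the treewidth is 3.

3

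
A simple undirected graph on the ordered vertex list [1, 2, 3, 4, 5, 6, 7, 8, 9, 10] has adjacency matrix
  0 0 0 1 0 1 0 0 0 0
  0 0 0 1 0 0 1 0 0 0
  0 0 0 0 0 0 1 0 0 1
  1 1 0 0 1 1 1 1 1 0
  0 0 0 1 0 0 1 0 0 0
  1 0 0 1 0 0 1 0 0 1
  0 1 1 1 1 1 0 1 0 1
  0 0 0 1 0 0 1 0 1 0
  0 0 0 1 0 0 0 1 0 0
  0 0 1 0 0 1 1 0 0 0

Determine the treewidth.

2

A width-2 tree decomposition is:
Bags: B1 = {1, 4, 6}  B2 = {4, 6, 7}  B3 = {4, 7, 8}  B4 = {2, 4, 7}  B5 = {4, 5, 7}  B6 = {4, 8, 9}  B7 = {6, 7, 10}  B8 = {3, 7, 10}
Tree: B1–B2, B2–B3, B3–B4, B4–B5, B3–B6, B2–B7, B7–B8
The largest bag has 3 vertices, giving width 2; this decomposition certifies tw(G) ≤ 2. Conversely, {3, 7, 10} is a clique of size 3, and the vertices of any clique must share a bag in every tree decomposition; so some bag has ≥ 3 vertices and tw(G) ≥ 2. Combining the bounds, tw(G) = 2.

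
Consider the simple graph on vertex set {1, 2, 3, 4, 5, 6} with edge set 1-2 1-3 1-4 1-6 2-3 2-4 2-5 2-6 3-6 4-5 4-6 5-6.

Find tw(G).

3

A width-3 tree decomposition is:
Bags: B1 = {1, 2, 4, 6}  B2 = {2, 4, 5, 6}  B3 = {1, 2, 3, 6}
Tree: B1–B2, B1–B3
The largest bag has 4 vertices, giving width 3; this decomposition certifies tw(G) ≤ 3. For the lower bound, the 4 vertices {1, 2, 3, 6} are pairwise adjacent, and any tree decomposition puts a clique entirely inside one bag — forcing width ≥ 3. Hence tw(G) = 3 exactly.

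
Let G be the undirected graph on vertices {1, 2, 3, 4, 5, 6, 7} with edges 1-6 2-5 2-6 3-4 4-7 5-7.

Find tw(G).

A width-1 tree decomposition is:
Bags: B1 = {1, 6}  B2 = {2, 6}  B3 = {2, 5}  B4 = {5, 7}  B5 = {4, 7}  B6 = {3, 4}
Tree: B1–B2, B2–B3, B3–B4, B4–B5, B5–B6
Each bag holds 2 vertices, so the decomposition has width 1, which upper-bounds the treewidth. Any graph with an edge has treewidth ≥ 1, and G has the edge 1–6. The upper and lower bounds meet at 1, so that is the treewidth.

1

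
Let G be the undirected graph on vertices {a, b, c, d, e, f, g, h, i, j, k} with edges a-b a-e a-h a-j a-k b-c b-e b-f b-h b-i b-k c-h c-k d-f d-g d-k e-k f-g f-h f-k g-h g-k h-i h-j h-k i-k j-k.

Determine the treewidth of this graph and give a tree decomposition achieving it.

The largest bag has 4 vertices, giving width 3; this decomposition certifies tw(G) ≤ 3. For the lower bound, the 4 vertices {d, f, g, k} are pairwise adjacent, and any tree decomposition puts a clique entirely inside one bag — forcing width ≥ 3. Hence tw(G) = 3 exactly.

Treewidth 3.
One such decomposition:
Bags: B1 = {b, f, h, k}  B2 = {a, b, h, k}  B3 = {a, h, j, k}  B4 = {a, b, e, k}  B5 = {f, g, h, k}  B6 = {d, f, g, k}  B7 = {b, h, i, k}  B8 = {b, c, h, k}
Tree: B1–B2, B2–B3, B2–B4, B1–B5, B5–B6, B1–B7, B1–B8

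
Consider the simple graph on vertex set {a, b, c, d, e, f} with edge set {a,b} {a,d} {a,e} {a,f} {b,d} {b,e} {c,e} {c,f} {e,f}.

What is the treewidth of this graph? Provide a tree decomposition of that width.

Every bag has size at most 3, so the width is 3 − 1 = 2 and tw(G) ≤ 2. For the lower bound, the 3 vertices {c, e, f} are pairwise adjacent, and any tree decomposition puts a clique entirely inside one bag — forcing width ≥ 2. Hence tw(G) = 2 exactly.

Treewidth 2.
Bags: B1 = {c, e, f}  B2 = {a, e, f}  B3 = {a, b, e}  B4 = {a, b, d}
Tree: B1–B2, B2–B3, B3–B4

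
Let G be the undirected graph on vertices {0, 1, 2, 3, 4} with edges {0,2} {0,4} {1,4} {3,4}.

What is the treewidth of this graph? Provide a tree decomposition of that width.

Each bag holds 2 vertices, so the decomposition has width 1, which upper-bounds the treewidth. G has an edge, so its treewidth is at least 1. Hence tw(G) = 1 exactly.

Treewidth 1.
One optimal decomposition is:
Bags: B1 = {0, 4}  B2 = {1, 4}  B3 = {3, 4}  B4 = {0, 2}
Tree: B1–B2, B1–B3, B1–B4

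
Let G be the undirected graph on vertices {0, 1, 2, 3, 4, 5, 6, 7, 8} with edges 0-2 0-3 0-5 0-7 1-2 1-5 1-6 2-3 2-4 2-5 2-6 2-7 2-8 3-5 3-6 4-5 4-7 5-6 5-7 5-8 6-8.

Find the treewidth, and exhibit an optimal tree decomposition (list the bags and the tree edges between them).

Treewidth 3.
One such decomposition:
Bags: B1 = {0, 2, 3, 5}  B2 = {2, 3, 5, 6}  B3 = {0, 2, 5, 7}  B4 = {2, 5, 6, 8}  B5 = {2, 4, 5, 7}  B6 = {1, 2, 5, 6}
Tree: B1–B2, B1–B3, B2–B4, B3–B5, B4–B6

Every bag has size at most 4, so the width is 4 − 1 = 3 and tw(G) ≤ 3. On the other hand G contains the 4-clique {0, 2, 3, 5}. A clique must lie in a single bag of any decomposition, so no decomposition can have width below 3. Combining the bounds, tw(G) = 3.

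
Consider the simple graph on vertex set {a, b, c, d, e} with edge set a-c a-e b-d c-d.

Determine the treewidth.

1

A width-1 tree decomposition is:
Bags: B1 = {c, d}  B2 = {a, c}  B3 = {a, e}  B4 = {b, d}
Tree: B1–B2, B2–B3, B1–B4
The largest bag has 2 vertices, giving width 1; this decomposition certifies tw(G) ≤ 1. G has an edge, so its treewidth is at least 1. Hence tw(G) = 1 exactly.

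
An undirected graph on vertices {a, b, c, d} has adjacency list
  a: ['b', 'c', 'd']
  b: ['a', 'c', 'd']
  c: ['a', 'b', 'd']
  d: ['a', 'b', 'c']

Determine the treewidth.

A width-3 tree decomposition is:
Bags: B1 = {a, b, c, d}
Tree: (single bag)
With just one bag of size 4, the width is 4 − 1 = 3, so tw(G) ≤ 3. For the lower bound, the 4 vertices {a, b, c, d} are pairwise adjacent, and any tree decomposition puts a clique entirely inside one bag — forcing width ≥ 3. Hence tw(G) = 3 exactly.

3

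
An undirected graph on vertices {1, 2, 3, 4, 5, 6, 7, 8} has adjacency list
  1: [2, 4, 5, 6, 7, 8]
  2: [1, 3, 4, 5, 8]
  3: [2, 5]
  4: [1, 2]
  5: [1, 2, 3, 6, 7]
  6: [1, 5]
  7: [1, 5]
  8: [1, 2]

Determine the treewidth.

2

A width-2 tree decomposition is:
Bags: B1 = {1, 2, 5}  B2 = {1, 2, 8}  B3 = {2, 3, 5}  B4 = {1, 5, 7}  B5 = {1, 5, 6}  B6 = {1, 2, 4}
Tree: B1–B2, B1–B3, B1–B4, B4–B5, B2–B6
Each bag holds 3 vertices, so the decomposition has width 2, which upper-bounds the treewidth. For the lower bound, the 3 vertices {1, 2, 8} are pairwise adjacent, and any tree decomposition puts a clique entirely inside one bag — forcing width ≥ 2. Hence tw(G) = 2 exactly.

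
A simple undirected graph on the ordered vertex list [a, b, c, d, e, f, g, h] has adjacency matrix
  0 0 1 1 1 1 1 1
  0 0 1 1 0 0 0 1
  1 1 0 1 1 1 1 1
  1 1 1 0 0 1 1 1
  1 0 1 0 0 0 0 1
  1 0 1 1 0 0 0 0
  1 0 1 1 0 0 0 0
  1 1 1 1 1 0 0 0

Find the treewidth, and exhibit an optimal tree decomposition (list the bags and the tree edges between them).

Treewidth 3.
Bags: B1 = {a, c, d, h}  B2 = {a, c, d, f}  B3 = {a, c, e, h}  B4 = {b, c, d, h}  B5 = {a, c, d, g}
Tree: B1–B2, B1–B3, B1–B4, B1–B5

The largest bag has 4 vertices, giving width 3; this decomposition certifies tw(G) ≤ 3. On the other hand G contains the 4-clique {a, c, d, g}. A clique must lie in a single bag of any decomposition, so no decomposition can have width below 3. Hence tw(G) = 3 exactly.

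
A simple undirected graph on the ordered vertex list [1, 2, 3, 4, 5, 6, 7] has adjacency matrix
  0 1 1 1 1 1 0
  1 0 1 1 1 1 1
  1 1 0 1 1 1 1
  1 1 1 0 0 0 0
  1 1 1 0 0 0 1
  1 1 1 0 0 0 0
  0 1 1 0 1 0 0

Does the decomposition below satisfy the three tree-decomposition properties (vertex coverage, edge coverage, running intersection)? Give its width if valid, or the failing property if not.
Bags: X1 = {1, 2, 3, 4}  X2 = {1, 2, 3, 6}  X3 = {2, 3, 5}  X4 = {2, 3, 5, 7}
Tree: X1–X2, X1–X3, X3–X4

A tree decomposition must satisfy three properties: every vertex lies in some bag; for every edge, both endpoints lie together in some bag; and for every vertex, the bags containing it form a connected subtree. Here edge (1,5) lies in no bag, so the decomposition is invalid.

No — edge (1,5) lies in no bag.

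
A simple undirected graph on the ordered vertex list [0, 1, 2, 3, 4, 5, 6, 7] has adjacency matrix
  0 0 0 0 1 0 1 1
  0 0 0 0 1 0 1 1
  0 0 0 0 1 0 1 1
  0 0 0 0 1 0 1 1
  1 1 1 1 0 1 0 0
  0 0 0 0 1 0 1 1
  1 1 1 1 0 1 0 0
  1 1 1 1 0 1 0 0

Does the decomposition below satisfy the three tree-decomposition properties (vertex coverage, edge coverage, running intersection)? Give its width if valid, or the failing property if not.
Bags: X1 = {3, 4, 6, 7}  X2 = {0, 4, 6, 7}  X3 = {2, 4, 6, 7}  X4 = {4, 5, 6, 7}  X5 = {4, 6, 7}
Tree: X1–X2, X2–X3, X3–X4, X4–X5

No — vertex 1 appears in no bag.

A tree decomposition must satisfy three properties: every vertex lies in some bag; for every edge, both endpoints lie together in some bag; and for every vertex, the bags containing it form a connected subtree. Here vertex 1 appears in no bag, so the decomposition is invalid.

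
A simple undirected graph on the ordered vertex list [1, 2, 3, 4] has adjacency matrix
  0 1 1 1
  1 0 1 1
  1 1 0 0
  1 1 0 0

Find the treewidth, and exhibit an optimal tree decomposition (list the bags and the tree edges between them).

Treewidth 2.
One such decomposition:
Bags: B1 = {1, 2, 4}  B2 = {1, 2, 3}
Tree: B1–B2

Each bag holds 3 vertices, so the decomposition has width 2, which upper-bounds the treewidth. Conversely, {1, 2, 3} is a clique of size 3, and the vertices of any clique must share a bag in every tree decomposition; so some bag has ≥ 3 vertices and tw(G) ≥ 2. Hence tw(G) = 2 exactly.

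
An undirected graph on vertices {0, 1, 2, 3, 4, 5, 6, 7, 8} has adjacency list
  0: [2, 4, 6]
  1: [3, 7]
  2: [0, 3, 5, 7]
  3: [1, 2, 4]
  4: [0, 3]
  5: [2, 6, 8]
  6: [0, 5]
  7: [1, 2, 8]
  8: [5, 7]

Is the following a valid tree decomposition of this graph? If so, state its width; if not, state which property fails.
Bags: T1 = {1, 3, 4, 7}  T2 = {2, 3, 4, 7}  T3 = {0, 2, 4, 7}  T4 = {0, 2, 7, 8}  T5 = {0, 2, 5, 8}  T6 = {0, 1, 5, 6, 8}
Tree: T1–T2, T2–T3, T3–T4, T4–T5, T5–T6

A tree decomposition must satisfy three properties: every vertex lies in some bag; for every edge, both endpoints lie together in some bag; and for every vertex, the bags containing it form a connected subtree. Here bags containing vertex 1 are not connected in the tree, so the decomposition is invalid.

No — bags containing vertex 1 are not connected in the tree.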